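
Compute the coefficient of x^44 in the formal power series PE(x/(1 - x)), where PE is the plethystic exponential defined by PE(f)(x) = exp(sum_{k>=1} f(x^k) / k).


For f(x) = x/(1 - x) we have
sum_{k>=1} f(x^k) / k = sum_{k>=1} (1/k) * x^k / (1 - x^k) = sum_{k, m >= 1} x^(k m) / k,
which after exponentiating simplifies to
PE(x/(1 - x)) = prod_{k>=1} 1 / (1 - x^k).
This is the generating function for the partition function p(n), so the coefficient of x^44 is p(44).
Computing p(44) by dynamic programming over parts 1, 2, ..., 44: p(44) = 75175.

75175


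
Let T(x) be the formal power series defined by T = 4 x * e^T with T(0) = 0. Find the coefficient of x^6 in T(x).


Apply the Lagrange inversion formula: if T = 4 x * phi(T) with phi(t) = e^t, then
[x^n] T = 4^n * (1/n) [t^(n-1)] phi(t)^n = 4^n * (1/n) [t^(n-1)] e^(n t) = 4^n * (1/n) * n^(n-1) / (n-1)! = 4^n * n^(n-1) / n!.
When c = 1 this is the Cayley count of rooted labeled trees on n vertices, divided by n!.
For n = 6: 4^6 * 6^5 / 6! = 4096 * 7776/720 = 221184/5.

221184/5


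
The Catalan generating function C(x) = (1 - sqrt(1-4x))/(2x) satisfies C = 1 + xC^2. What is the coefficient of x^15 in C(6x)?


Substituting x -> 6x scales the n-th coefficient by 6^n, so [x^15] C(6x) = 6^15 * C_15.
C_15 = C(2*15, 15)/(16) = 155117520/16 = 9694845.
So 6^15 * 9694845 = 470184984576 * 9694845 = 4558370546791710720.

4558370546791710720


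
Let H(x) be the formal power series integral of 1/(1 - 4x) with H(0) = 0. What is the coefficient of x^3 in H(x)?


1/(1 - 4x) = sum_{k>=0} 4^k x^k. Integrating termwise with H(0) = 0:
H(x) = sum_{k>=0} 4^k x^(k+1) / (k+1) = sum_{m>=1} 4^(m-1) x^m / m.
For m = 3: 4^2/3 = 16/3 = 16/3.

16/3


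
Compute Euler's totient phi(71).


phi(n) counts integers in [1, n] coprime to n. Using the multiplicative formula phi(n) = n * prod_{p | n} (1 - 1/p):
71 = 71, so
phi(71) = 71 * (1 - 1/71) = 70.

70


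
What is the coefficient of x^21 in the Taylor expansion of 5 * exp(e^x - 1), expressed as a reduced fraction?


exp(e^x - 1) = sum_{k>=0} Bell_k x^k / k!, where Bell_k is the k-th Bell number.
So the coefficient of x^21 is 5 * Bell_21 / 21!.
Computing: Bell_21 = 474869816156751 and 21! = 51090942171709440000, giving
5 * 474869816156751/51090942171709440000 = 158289938718917/3406062811447296000.

158289938718917/3406062811447296000


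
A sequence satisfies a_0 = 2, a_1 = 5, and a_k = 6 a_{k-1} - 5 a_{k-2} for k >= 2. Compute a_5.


The characteristic equation is t^2 - 6 t + 5 = 0, with roots r_1 = 5 and r_2 = 1 (so c_1 = r_1 + r_2, c_2 = -r_1 r_2 as required).
One can use the closed form a_n = A r_1^n + B r_2^n, but direct iteration is more reliable:
a_0 = 2, a_1 = 5, a_2 = 20, a_3 = 95, a_4 = 470, a_5 = 2345.
So a_5 = 2345.

2345


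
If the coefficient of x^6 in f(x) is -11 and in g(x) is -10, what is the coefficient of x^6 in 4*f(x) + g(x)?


Scalar multiplication scales coefficients: 4 * -11 = -44.
Then add the g coefficient: -44 + -10
= -54

-54


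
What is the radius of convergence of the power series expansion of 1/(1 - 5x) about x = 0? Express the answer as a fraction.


Expanding 1/(1 - 5x) = sum_{k>=0} 5^k x^k, the series converges when |5x| < 1, i.e., |x| < 1/5.
So the radius of convergence is 1/5 = 1/5.

1/5


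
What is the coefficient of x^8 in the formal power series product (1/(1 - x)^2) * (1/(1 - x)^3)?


Combine the factors: (1/(1 - x)^2) * (1/(1 - x)^3) = 1/(1 - x)^5.
Then use 1/(1 - x)^r = sum_{k>=0} C(k + r - 1, r - 1) x^k with r = 5 and k = 8:
C(12, 4) = 495.

495


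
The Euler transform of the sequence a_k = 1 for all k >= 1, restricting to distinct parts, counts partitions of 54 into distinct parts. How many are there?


Partitions of 54 into distinct parts can be computed via generating function.
Product (1+x)(1+x^2)(1+x^3)...
The coefficient of x^54 = 5718

5718


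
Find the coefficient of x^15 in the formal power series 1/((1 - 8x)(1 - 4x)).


By partial fractions or Cauchy convolution:
The coefficient equals sum_{k=0}^{15} 8^k * 4^(15-k).
= 70367670435840

70367670435840


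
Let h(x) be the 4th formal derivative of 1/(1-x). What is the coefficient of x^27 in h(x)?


Differentiating 4 times: d^4/dx^4 [1/(1-x)] = 4!/(1-x)^5.
The expansion 1/(1-x)^5 = sum_{k>=0} C(k+4, 4) x^k, so the coefficient of x^n in 4!/(1-x)^5 is 4! * C(n+4, 4).
For n = 27: 24 * C(31, 4) = 24 * 31465 = 755160

755160


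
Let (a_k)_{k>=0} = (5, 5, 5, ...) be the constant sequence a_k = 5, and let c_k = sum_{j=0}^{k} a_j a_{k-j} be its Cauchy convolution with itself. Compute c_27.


Since a_j = 5 for all j >= 0, the convolution sum becomes
c_k = sum_{j=0}^{k} 5 * 5 = 25 * (k + 1).
Equivalently, the generating function of (a_k) is 5/(1 - x) and its square is 25/(1 - x)^2 = sum_{k>=0} 25(k + 1) x^k.
For k = 27: 25 * 28 = 700.

700


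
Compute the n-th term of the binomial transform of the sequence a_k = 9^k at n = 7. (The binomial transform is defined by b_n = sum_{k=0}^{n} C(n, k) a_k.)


With a_k = 9^k, b_n = sum_{k=0}^{n} C(n, k) 9^k = (1 + 9)^n by the binomial theorem.
For n = 7: (1 + 9)^7 = 10^7 = 10000000.

10000000


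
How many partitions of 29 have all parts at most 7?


Using the generating function (1-x)^(-1)(1-x^2)^(-1)...(1-x^7)^(-1),
the coefficient of x^29 counts these restricted partitions.
Result = 1579

1579


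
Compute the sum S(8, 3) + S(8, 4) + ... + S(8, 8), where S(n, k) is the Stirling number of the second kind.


By definition, S(n, k) counts partitions of an n-set into exactly k nonempty blocks.
Computing row n = 8 for k = 3..8:
S(8, k): 966, 1701, 1050, 266, 28, 1
Sum = 4012.

4012


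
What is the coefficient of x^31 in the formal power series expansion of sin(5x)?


The Maclaurin series is sin(t) = sum_{k>=0} (-1)^k t^(2k+1) / (2k+1)!, so substituting t = 5x, only odd powers of x are nonzero, with coefficient of x^(2k+1) equal to (-1)^k 5^(2k+1) / (2k+1)!.
Write 31 = 2*15 + 1, giving the coefficient (-1)^15 * 5^31 / 31! = -4656612873077392578125/8222838654177922817725562880000000 = -59604644775390625/105252334773477412066887204864.

-59604644775390625/105252334773477412066887204864


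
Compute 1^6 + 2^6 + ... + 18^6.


This power sum has a closed form given by Faulhaber's formula
sum_{k=1}^{m} k^p = (1 / (p + 1)) * sum_{j=0}^{p} C(p + 1, j) B_j m^(p + 1 - j),
but for small m direct computation is fastest:
1 + 64 + 729 + 4096 + 15625 + 46656 + 117649 + 262144 + 531441 + 1000000 + 1771561 + 2985984 + 4826809 + 7529536 + 11390625 + 16777216 + 24137569 + 34012224 = 105409929.

105409929


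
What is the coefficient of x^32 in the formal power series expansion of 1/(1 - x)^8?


The negative binomial / multiset identity is
1/(1 - x)^r = sum_{k>=0} C(k + r - 1, r - 1) x^k.
Here r = 8 and k = 32, so the coefficient is
C(32 + 7, 7) = C(39, 7)
= 15380937

15380937


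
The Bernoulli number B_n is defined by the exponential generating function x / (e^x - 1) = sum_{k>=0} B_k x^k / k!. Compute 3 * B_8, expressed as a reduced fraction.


Bernoulli numbers can also be computed recursively via B_0 = 1 and sum_{j=0}^{m} C(m+1, j) B_j = 0 for m >= 1. Odd-index Bernoulli numbers vanish for k >= 3.
Computing B_8 = -1/30, so 3 * B_8 = 3 * -1/30 = -1/10.

-1/10


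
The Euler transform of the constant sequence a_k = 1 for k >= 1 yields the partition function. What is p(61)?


The Euler transform converts the sequence a_k = 1 into the number of integer partitions.
Using the recurrence or dynamic programming:
p(61) = 1121505

1121505


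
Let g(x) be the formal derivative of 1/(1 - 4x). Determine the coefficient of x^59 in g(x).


Differentiate termwise: d/dx sum_{k>=0} 4^k x^k = sum_{k>=1} k 4^k x^(k-1) = sum_{j>=0} (j+1) 4^(j+1) x^j.
Equivalently, d/dx [1/(1 - 4x)] = 4/(1 - 4x)^2.
For j = 59: 60 * 4^60 = 60 * 1329227995784915872903807060280344576 = 79753679747094952374228423616820674560.

79753679747094952374228423616820674560


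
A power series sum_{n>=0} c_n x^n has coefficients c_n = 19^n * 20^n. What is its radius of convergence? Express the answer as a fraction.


By the root test (Cauchy-Hadamard), the radius is R = 1 / limsup_n |c_n|^(1/n).
Here |c_n|^(1/n) = (19^n * 20^n)^(1/n) = 19 * 20 = 380 for all n.
So R = 1/380 = 1/380.

1/380


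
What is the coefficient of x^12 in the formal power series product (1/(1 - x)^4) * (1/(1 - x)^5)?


Combine the factors: (1/(1 - x)^4) * (1/(1 - x)^5) = 1/(1 - x)^9.
Then use 1/(1 - x)^r = sum_{k>=0} C(k + r - 1, r - 1) x^k with r = 9 and k = 12:
C(20, 8) = 125970.

125970


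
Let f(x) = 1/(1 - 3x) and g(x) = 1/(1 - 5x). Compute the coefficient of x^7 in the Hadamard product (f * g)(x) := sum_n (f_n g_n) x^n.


f has coefficients f_k = 3^k and g has coefficients g_k = 5^k, so the Hadamard product has coefficient (f*g)_k = 3^k * 5^k = 15^k.
For k = 7: 15^7 = 170859375.

170859375


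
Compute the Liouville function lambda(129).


The Liouville function is lambda(k) = (-1)^Omega(k), where Omega(k) counts the prime factors of k with multiplicity.
Factoring: 129 = 3 * 43, so Omega(129) = 2.
lambda(129) = (-1)^2 = 1.

1


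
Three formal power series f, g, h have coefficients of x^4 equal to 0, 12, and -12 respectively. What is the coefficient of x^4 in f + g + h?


Series addition is componentwise:
0 + 12 + -12
= 0

0


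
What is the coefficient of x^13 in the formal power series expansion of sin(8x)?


The Maclaurin series is sin(t) = sum_{k>=0} (-1)^k t^(2k+1) / (2k+1)!, so substituting t = 8x, only odd powers of x are nonzero, with coefficient of x^(2k+1) equal to (-1)^k 8^(2k+1) / (2k+1)!.
Write 13 = 2*6 + 1, giving the coefficient (-1)^6 * 8^13 / 13! = 549755813888/6227020800 = 536870912/6081075.

536870912/6081075


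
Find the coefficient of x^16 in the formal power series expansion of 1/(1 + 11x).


Write 1/(1 + c x) = 1/(1 - (-c) x) and apply the geometric-series identity
1/(1 - y) = sum_{k>=0} y^k to get 1/(1 + c x) = sum_{k>=0} (-c)^k x^k.
So the coefficient of x^k is (-c)^k = (-1)^k * c^k.
Here c = 11 and k = 16:
(-11)^16 = 1 * 45949729863572161 = 45949729863572161

45949729863572161


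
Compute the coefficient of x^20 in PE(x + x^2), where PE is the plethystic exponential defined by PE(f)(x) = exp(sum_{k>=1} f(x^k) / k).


With f(x) = x + x^2, the exponent is sum_{k>=1} (x^k + x^(2k)) / k = -ln(1 - x) - ln(1 - x^2). Exponentiating:
PE(x + x^2) = 1 / ((1 - x)(1 - x^2)).
This is the generating function for partitions of n into parts of size 1 or 2. The number of 2's can be any j in 0..10, and the rest are 1's, so
[x^20] = floor(20/2) + 1 = 11.

11


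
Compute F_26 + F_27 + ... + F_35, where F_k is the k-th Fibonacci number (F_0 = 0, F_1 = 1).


Use the identity sum_{k=0}^{N} F_k = F_{N+2} - 1 (which follows from F_{k+2} - F_{k+1} = F_k). Then
sum_{k=26}^{35} F_k = (F_{37} - 1) - (F_{27} - 1) = F_{37} - F_{27}.
Computing: F_{37} = 24157817, F_{27} = 196418, so
Sum = 24157817 - 196418 = 23961399.

23961399


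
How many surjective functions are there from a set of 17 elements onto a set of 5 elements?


By inclusion-exclusion on which target elements are missed, the number of surjections from an n-set onto a k-set is
surj(n, k) = sum_{j=0}^{k} (-1)^j C(k, j) (k - j)^n.
Equivalently surj(n, k) = k! * S(n, k), where S(n, k) is the Stirling number of the second kind.
For n = 17, k = 5:
S(17, 5) = 5652751651, so
surj = 5! * 5652751651 = 120 * 5652751651 = 678330198120.

678330198120


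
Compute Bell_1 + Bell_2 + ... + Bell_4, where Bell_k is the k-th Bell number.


Recall Bell_k counts set partitions of a k-set (with Bell_0 = 1 by convention).
Bell_1 through Bell_4: 1, 2, 5, 15
Sum = 1 + 2 + 5 + 15 = 23.

23


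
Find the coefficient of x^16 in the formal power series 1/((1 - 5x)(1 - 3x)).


By partial fractions or Cauchy convolution:
The coefficient equals sum_{k=0}^{16} 5^k * 3^(16-k).
= 381405156481

381405156481


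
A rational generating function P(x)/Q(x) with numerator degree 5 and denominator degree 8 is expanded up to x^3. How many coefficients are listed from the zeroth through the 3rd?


Expanding up to x^3 gives the coefficients for x^0, x^1, ..., x^3.
That is 3 + 1 = 4 coefficients in total.

4


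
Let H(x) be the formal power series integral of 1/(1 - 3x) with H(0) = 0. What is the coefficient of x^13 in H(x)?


1/(1 - 3x) = sum_{k>=0} 3^k x^k. Integrating termwise with H(0) = 0:
H(x) = sum_{k>=0} 3^k x^(k+1) / (k+1) = sum_{m>=1} 3^(m-1) x^m / m.
For m = 13: 3^12/13 = 531441/13 = 531441/13.

531441/13


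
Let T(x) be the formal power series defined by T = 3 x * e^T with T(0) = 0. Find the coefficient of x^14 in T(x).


Apply the Lagrange inversion formula: if T = 3 x * phi(T) with phi(t) = e^t, then
[x^n] T = 3^n * (1/n) [t^(n-1)] phi(t)^n = 3^n * (1/n) [t^(n-1)] e^(n t) = 3^n * (1/n) * n^(n-1) / (n-1)! = 3^n * n^(n-1) / n!.
When c = 1 this is the Cayley count of rooted labeled trees on n vertices, divided by n!.
For n = 14: 3^14 * 14^13 / 14! = 4782969 * 793714773254144/87178291200 = 155678889129876/3575.

155678889129876/3575


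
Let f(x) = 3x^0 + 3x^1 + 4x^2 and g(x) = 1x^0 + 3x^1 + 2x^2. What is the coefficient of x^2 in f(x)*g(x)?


Cauchy product at x^2:
3*2 + 3*3 + 4*1
= 19

19


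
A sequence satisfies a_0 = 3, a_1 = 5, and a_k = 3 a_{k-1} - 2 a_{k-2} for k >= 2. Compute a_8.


The characteristic equation is t^2 - 3 t + 2 = 0, with roots r_1 = 2 and r_2 = 1 (so c_1 = r_1 + r_2, c_2 = -r_1 r_2 as required).
One can use the closed form a_n = A r_1^n + B r_2^n, but direct iteration is more reliable:
a_0 = 3, a_1 = 5, a_2 = 9, a_3 = 17, a_4 = 33, a_5 = 65, a_6 = 129, a_7 = 257, a_8 = 513.
So a_8 = 513.

513


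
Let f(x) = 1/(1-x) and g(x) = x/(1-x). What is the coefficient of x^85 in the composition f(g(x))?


First simplify the composition: f(g(x)) = 1/(1 - x/(1-x)) = (1-x)/((1-x) - x) = (1-x)/(1-2x).
Now extract the coefficient. Write (1-x)/(1-2x) = 1/(1-2x) - x/(1-2x).
The coefficient of x^n in 1/(1-2x) is 2^n, and in x/(1-2x) is 2^(n-1) (for n >= 1).
So the coefficient of x^85 is 2^85 - 2^84 = 38685626227668133590597632 - 19342813113834066795298816 = 19342813113834066795298816.

19342813113834066795298816


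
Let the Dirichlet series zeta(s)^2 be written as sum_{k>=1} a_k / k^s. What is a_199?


The Dirichlet convolution of the constant function 1 with itself gives (1 * 1)(k) = sum_{d | k} 1 = d(k), the number of positive divisors of k.
Since zeta(s) = sum_{k>=1} 1/k^s, we have zeta(s)^2 = sum_{k>=1} d(k)/k^s, so a_k = d(k).
For k = 199: the divisors are 1, 199.
Count = 2.

2


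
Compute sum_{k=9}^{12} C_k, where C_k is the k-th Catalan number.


C_9 through C_12: 4862, 16796, 58786, 208012
Sum = 4862 + 16796 + 58786 + 208012
= 288456

288456


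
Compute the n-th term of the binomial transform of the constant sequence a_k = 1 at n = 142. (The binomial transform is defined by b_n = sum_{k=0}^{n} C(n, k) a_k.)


With a_k = 1 for all k, b_n = sum_{k=0}^{n} C(n, k) = 2^n by the binomial theorem.
For n = 142: 2^142 = 5575186299632655785383929568162090376495104.

5575186299632655785383929568162090376495104


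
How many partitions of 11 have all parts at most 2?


Using the generating function (1-x)^(-1)(1-x^2)^(-1),
the coefficient of x^11 counts these restricted partitions.
Result = 6

6


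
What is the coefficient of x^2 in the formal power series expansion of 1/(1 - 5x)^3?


The general identity 1/(1 - c x)^r = sum_{k>=0} c^k C(k + r - 1, r - 1) x^k follows by substituting y = c x into 1/(1 - y)^r = sum_{k>=0} C(k + r - 1, r - 1) y^k.
For c = 5, r = 3, k = 2:
5^2 * C(4, 2) = 25 * 6 = 150.

150


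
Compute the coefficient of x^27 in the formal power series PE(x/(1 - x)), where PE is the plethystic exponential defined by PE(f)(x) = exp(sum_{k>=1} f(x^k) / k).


For f(x) = x/(1 - x) we have
sum_{k>=1} f(x^k) / k = sum_{k>=1} (1/k) * x^k / (1 - x^k) = sum_{k, m >= 1} x^(k m) / k,
which after exponentiating simplifies to
PE(x/(1 - x)) = prod_{k>=1} 1 / (1 - x^k).
This is the generating function for the partition function p(n), so the coefficient of x^27 is p(27).
Computing p(27) by dynamic programming over parts 1, 2, ..., 27: p(27) = 3010.

3010


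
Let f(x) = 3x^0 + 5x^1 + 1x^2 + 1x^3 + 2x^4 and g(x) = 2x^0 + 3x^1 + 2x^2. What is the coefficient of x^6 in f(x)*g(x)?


Cauchy product at x^6:
2*2
= 4

4


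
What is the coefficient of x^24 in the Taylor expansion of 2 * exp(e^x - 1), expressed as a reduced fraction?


exp(e^x - 1) = sum_{k>=0} Bell_k x^k / k!, where Bell_k is the k-th Bell number.
So the coefficient of x^24 is 2 * Bell_24 / 24!.
Computing: Bell_24 = 445958869294805289 and 24! = 620448401733239439360000, giving
2 * 445958869294805289/620448401733239439360000 = 148652956431601763/103408066955539906560000.

148652956431601763/103408066955539906560000


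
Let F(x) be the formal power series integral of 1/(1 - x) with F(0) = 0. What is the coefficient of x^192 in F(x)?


1/(1 - x) = sum_{k>=0} x^k. Integrating termwise and using F(0) = 0 gives
F(x) = sum_{k>=0} x^(k+1) / (k+1) = sum_{m>=1} x^m / m = -ln(1 - x).
So the coefficient of x^192 is 1/192 = 1/192.

1/192


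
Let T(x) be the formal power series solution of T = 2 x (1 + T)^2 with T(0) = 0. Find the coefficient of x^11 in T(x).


Apply the Lagrange inversion formula: if T = 2 x * phi(T) with phi(t) = (1 + t)^2, then [x^n] T = 2^n * (1/n) [t^(n-1)] phi(t)^n = 2^n * (1/n) [t^(n-1)] (1 + t)^(2n) = 2^n * (1/n) C(2n, n-1).
Using the identity C(2n, n-1) = C(2n, n) * n / (n+1), the unscaled factor equals C(2n, n) / (n+1) = C_n, the n-th Catalan number.
For n = 11: C_11 = C(22, 11) / 12 = 705432/12 = 58786.
With the 2^11 = 2048 factor, the coefficient is 2048 * 58786 = 120393728.

120393728


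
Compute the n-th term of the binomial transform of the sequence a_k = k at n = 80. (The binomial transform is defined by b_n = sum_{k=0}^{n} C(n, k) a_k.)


With a_k = k, b_n = sum_{k=0}^{n} C(n, k) k. Using k * C(n, k) = n * C(n-1, k-1) gives b_n = n * sum_{k>=1} C(n-1, k-1) = n * 2^(n-1).
For n = 80: 80 * 2^79 = 80 * 604462909807314587353088 = 48357032784585166988247040.

48357032784585166988247040


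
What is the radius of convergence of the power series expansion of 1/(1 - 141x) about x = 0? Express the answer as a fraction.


Expanding 1/(1 - 141x) = sum_{k>=0} 141^k x^k, the series converges when |141x| < 1, i.e., |x| < 1/141.
So the radius of convergence is 1/141 = 1/141.

1/141


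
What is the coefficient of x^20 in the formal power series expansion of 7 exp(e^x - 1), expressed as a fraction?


exp(e^x - 1) is the exponential generating function for the Bell numbers Bell_k: exp(e^x - 1) = sum_{k>=0} Bell_k x^k / k!.
So the coefficient of x^20 in 7 exp(e^x - 1) is 7 Bell_20 / 20!.
Computing: Bell_20 = 51724158235372 and 20! = 2432902008176640000, giving
7 * 51724158235372/2432902008176640000 = 1847291365549/12412765347840000.

1847291365549/12412765347840000


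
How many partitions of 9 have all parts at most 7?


Using the generating function (1-x)^(-1)(1-x^2)^(-1)...(1-x^7)^(-1),
the coefficient of x^9 counts these restricted partitions.
Result = 28

28


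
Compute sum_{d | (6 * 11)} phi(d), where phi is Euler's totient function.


First, 6 * 11 = 66. One classical identity is sum_{d | n} phi(d) = n (each k in [1, n] has a unique gcd with n, and among the k's with gcd(k, n) = n/d there are phi(d) of them). So the sum equals 66. We also verify directly:
Divisors of 66: 1, 2, 3, 6, 11, 22, 33, 66.
phi values: 1, 1, 2, 2, 10, 10, 20, 20.
Sum = 66.

66


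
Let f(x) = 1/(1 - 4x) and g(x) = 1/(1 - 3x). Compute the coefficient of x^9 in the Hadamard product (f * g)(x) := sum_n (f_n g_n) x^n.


f has coefficients f_k = 4^k and g has coefficients g_k = 3^k, so the Hadamard product has coefficient (f*g)_k = 4^k * 3^k = 12^k.
For k = 9: 12^9 = 5159780352.

5159780352


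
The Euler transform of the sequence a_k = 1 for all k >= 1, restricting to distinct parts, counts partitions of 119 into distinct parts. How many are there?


Partitions of 119 into distinct parts can be computed via generating function.
Product (1+x)(1+x^2)(1+x^3)...
The coefficient of x^119 = 2032290

2032290


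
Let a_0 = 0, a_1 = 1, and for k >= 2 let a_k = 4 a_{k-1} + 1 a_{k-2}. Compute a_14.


Iterating the recurrence forward:
a_0 = 0
a_1 = 1
a_2 = 4*1 + 1*0 = 4
a_3 = 4*4 + 1*1 = 17
a_4 = 4*17 + 1*4 = 72
a_5 = 4*72 + 1*17 = 305
a_6 = 4*305 + 1*72 = 1292
a_7 = 4*1292 + 1*305 = 5473
a_8 = 4*5473 + 1*1292 = 23184
a_9 = 4*23184 + 1*5473 = 98209
a_10 = 4*98209 + 1*23184 = 416020
a_11 = 4*416020 + 1*98209 = 1762289
a_12 = 4*1762289 + 1*416020 = 7465176
a_13 = 4*7465176 + 1*1762289 = 31622993
a_14 = 4*31622993 + 1*7465176 = 133957148
So a_14 = 133957148.

133957148


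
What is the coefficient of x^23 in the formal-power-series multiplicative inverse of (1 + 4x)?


The inverse is 1/(1 + 4x). Apply the geometric identity 1/(1 - y) = sum_{k>=0} y^k with y = -4x:
1/(1 + 4x) = sum_{k>=0} (-4)^k x^k.
So the coefficient of x^23 is (-4)^23 = -70368744177664.

-70368744177664


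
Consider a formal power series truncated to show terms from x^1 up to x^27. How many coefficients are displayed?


From x^1 to x^27 inclusive, the count is 27 - 1 + 1 = 27.

27


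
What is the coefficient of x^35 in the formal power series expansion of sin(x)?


The Maclaurin series is sin(t) = sum_{k>=0} (-1)^k t^(2k+1) / (2k+1)!, so substituting t = x, only odd powers of x are nonzero, with coefficient of x^(2k+1) equal to (-1)^k / (2k+1)!.
Write 35 = 2*17 + 1, giving the coefficient (-1)^17 / 35! = -1/10333147966386144929666651337523200000000 = -1/10333147966386144929666651337523200000000.

-1/10333147966386144929666651337523200000000


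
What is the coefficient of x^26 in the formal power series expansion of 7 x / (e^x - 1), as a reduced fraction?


The exponential generating function for Bernoulli numbers is
x / (e^x - 1) = sum_{k>=0} B_k x^k / k!.
So the coefficient of x^26 in 7 x / (e^x - 1) is 7 B_26 / 26!.
Computing: B_26 = 8553103/6, 26! = 403291461126605635584000000, giving
7 * 8553103/6 / 403291461126605635584000000 = 657931/26590645788567404544000000.

657931/26590645788567404544000000


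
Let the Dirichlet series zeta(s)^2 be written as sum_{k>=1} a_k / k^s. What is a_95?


The Dirichlet convolution of the constant function 1 with itself gives (1 * 1)(k) = sum_{d | k} 1 = d(k), the number of positive divisors of k.
Since zeta(s) = sum_{k>=1} 1/k^s, we have zeta(s)^2 = sum_{k>=1} d(k)/k^s, so a_k = d(k).
For k = 95: the divisors are 1, 5, 19, 95.
Count = 4.

4


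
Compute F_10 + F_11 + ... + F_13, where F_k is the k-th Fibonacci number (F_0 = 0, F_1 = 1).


Use the identity sum_{k=0}^{N} F_k = F_{N+2} - 1 (which follows from F_{k+2} - F_{k+1} = F_k). Then
sum_{k=10}^{13} F_k = (F_{15} - 1) - (F_{11} - 1) = F_{15} - F_{11}.
Computing: F_{15} = 610, F_{11} = 89, so
Sum = 610 - 89 = 521.

521


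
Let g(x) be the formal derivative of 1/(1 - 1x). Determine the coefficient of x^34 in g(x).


Differentiate termwise: d/dx sum_{k>=0} 1^k x^k = sum_{k>=1} k 1^k x^(k-1) = sum_{j>=0} (j+1) 1^(j+1) x^j.
Equivalently, d/dx [1/(1 - 1x)] = 1/(1 - 1x)^2.
For j = 34: 35 * 1^35 = 35 * 1 = 35.

35


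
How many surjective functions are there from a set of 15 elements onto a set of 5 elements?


By inclusion-exclusion on which target elements are missed, the number of surjections from an n-set onto a k-set is
surj(n, k) = sum_{j=0}^{k} (-1)^j C(k, j) (k - j)^n.
Equivalently surj(n, k) = k! * S(n, k), where S(n, k) is the Stirling number of the second kind.
For n = 15, k = 5:
S(15, 5) = 210766920, so
surj = 5! * 210766920 = 120 * 210766920 = 25292030400.

25292030400


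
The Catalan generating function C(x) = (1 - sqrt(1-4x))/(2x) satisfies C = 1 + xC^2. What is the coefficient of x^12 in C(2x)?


Substituting x -> 2x scales the n-th coefficient by 2^n, so [x^12] C(2x) = 2^12 * C_12.
C_12 = C(2*12, 12)/(13) = 2704156/13 = 208012.
So 2^12 * 208012 = 4096 * 208012 = 852017152.

852017152


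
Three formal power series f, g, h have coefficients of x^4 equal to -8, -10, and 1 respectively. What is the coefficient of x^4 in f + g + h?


Series addition is componentwise:
-8 + -10 + 1
= -17

-17


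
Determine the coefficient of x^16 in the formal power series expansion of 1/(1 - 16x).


The geometric series identity gives 1/(1 - c x) = sum_{k>=0} c^k x^k, so the coefficient of x^k is c^k.
Here c = 16 and k = 16.
Computing: 16^16 = 18446744073709551616

18446744073709551616


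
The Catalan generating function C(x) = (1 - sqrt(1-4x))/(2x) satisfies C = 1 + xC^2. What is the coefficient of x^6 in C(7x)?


Substituting x -> 7x scales the n-th coefficient by 7^n, so [x^6] C(7x) = 7^6 * C_6.
C_6 = C(2*6, 6)/(7) = 924/7 = 132.
So 7^6 * 132 = 117649 * 132 = 15529668.

15529668


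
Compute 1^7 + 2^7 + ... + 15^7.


This power sum has a closed form given by Faulhaber's formula
sum_{k=1}^{m} k^p = (1 / (p + 1)) * sum_{j=0}^{p} C(p + 1, j) B_j m^(p + 1 - j),
but for small m direct computation is fastest:
1 + 128 + 2187 + 16384 + 78125 + 279936 + 823543 + 2097152 + 4782969 + 10000000 + 19487171 + 35831808 + 62748517 + 105413504 + 170859375 = 412420800.

412420800


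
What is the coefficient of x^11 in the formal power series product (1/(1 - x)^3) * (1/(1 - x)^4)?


Combine the factors: (1/(1 - x)^3) * (1/(1 - x)^4) = 1/(1 - x)^7.
Then use 1/(1 - x)^r = sum_{k>=0} C(k + r - 1, r - 1) x^k with r = 7 and k = 11:
C(17, 6) = 12376.

12376


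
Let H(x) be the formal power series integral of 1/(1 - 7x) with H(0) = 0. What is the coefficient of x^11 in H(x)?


1/(1 - 7x) = sum_{k>=0} 7^k x^k. Integrating termwise with H(0) = 0:
H(x) = sum_{k>=0} 7^k x^(k+1) / (k+1) = sum_{m>=1} 7^(m-1) x^m / m.
For m = 11: 7^10/11 = 282475249/11 = 282475249/11.

282475249/11


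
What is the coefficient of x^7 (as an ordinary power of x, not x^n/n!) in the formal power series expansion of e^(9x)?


The exponential series is e^y = sum_{k>=0} y^k / k!. Substituting y = 9x gives
e^(9x) = sum_{k>=0} 9^k x^k / k!.
So the coefficient of x^n is a^n/n! with a = 9, n = 7:
9^7 / 7! = 4782969/5040 = 531441/560

531441/560


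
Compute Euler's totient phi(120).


phi(n) counts integers in [1, n] coprime to n. Using the multiplicative formula phi(n) = n * prod_{p | n} (1 - 1/p):
120 = 2^3 * 3 * 5, so
phi(120) = 120 * (1 - 1/2) * (1 - 1/3) * (1 - 1/5) = 32.

32


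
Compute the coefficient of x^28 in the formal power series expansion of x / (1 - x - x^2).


Let f(x) = sum_{k>=0} a_k x^k. Multiplying f(x) * (1 - x - x^2) = x and matching coefficients gives a_0 = 0, a_1 = 1, and a_k = a_{k-1} + a_{k-2} for k >= 2. These are the Fibonacci numbers F_k.
Iterating from F_0 = 0, F_1 = 1:
F_0=0, F_1=1, F_2=1, F_3=2, F_4=3, F_5=5, F_6=8, F_7=13, F_8=21, F_9=34, ...
F_28 = 317811.

317811


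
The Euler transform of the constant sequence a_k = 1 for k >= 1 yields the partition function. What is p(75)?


The Euler transform converts the sequence a_k = 1 into the number of integer partitions.
Using the recurrence or dynamic programming:
p(75) = 8118264

8118264


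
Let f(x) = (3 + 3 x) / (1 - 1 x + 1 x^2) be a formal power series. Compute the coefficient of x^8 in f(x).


Write f(x) = sum_{k>=0} a_k x^k. Multiplying both sides by 1 - 1 x + 1 x^2 gives
(1 - 1 x + 1 x^2) sum_{k>=0} a_k x^k = 3 + 3 x.
Matching coefficients:
 x^0: a_0 = 3
 x^1: a_1 - 1 a_0 = 3  =>  a_1 = 1*3 + 3 = 6
 x^k (k >= 2): a_k = 1 a_{k-1} - 1 a_{k-2}.
Iterating: a_2 = 3, a_3 = -3, a_4 = -6, a_5 = -3, a_6 = 3, a_7 = 6, a_8 = 3.
So the coefficient of x^8 is 3.

3


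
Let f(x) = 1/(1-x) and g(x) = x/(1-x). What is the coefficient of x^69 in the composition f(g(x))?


First simplify the composition: f(g(x)) = 1/(1 - x/(1-x)) = (1-x)/((1-x) - x) = (1-x)/(1-2x).
Now extract the coefficient. Write (1-x)/(1-2x) = 1/(1-2x) - x/(1-2x).
The coefficient of x^n in 1/(1-2x) is 2^n, and in x/(1-2x) is 2^(n-1) (for n >= 1).
So the coefficient of x^69 is 2^69 - 2^68 = 590295810358705651712 - 295147905179352825856 = 295147905179352825856.

295147905179352825856


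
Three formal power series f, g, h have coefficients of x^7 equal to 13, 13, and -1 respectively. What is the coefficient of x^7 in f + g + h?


Series addition is componentwise:
13 + 13 + -1
= 25

25


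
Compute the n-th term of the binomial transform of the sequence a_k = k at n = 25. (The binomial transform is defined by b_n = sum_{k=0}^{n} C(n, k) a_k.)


With a_k = k, b_n = sum_{k=0}^{n} C(n, k) k. Using k * C(n, k) = n * C(n-1, k-1) gives b_n = n * sum_{k>=1} C(n-1, k-1) = n * 2^(n-1).
For n = 25: 25 * 2^24 = 25 * 16777216 = 419430400.

419430400


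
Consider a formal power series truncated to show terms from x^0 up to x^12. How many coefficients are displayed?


From x^0 to x^12 inclusive, the count is 12 - 0 + 1 = 13.

13


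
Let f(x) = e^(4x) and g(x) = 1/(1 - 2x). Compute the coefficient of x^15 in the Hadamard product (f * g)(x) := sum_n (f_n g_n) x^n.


Expanding: f_k = 4^k/k! (from e^(4x)) and g_k = 2^k (from 1/(1 - 2x)). So the Hadamard coefficient (f * g)_k = 4^k 2^k / k! = (8)^k / k!.
For k = 15: 8^15/15! = 35184372088832/1307674368000 = 17179869184/638512875.

17179869184/638512875


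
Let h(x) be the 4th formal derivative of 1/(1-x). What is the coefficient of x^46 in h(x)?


Differentiating 4 times: d^4/dx^4 [1/(1-x)] = 4!/(1-x)^5.
The expansion 1/(1-x)^5 = sum_{k>=0} C(k+4, 4) x^k, so the coefficient of x^n in 4!/(1-x)^5 is 4! * C(n+4, 4).
For n = 46: 24 * C(50, 4) = 24 * 230300 = 5527200

5527200


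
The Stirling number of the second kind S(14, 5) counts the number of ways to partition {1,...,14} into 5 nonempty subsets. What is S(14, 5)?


Using the explicit formula S(n,k) = (1/k!) sum_{j=0}^{k} (-1)^(k-j) C(k,j) j^n:
S(14, 5) = 40075035
Equivalently, S(n,k) is n! times the coefficient of x^n in the EGF (e^x - 1)^k / k!.

40075035


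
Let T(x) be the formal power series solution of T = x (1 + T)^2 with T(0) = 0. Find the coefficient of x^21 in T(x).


Apply the Lagrange inversion formula: if T = x * phi(T) with phi(t) = (1 + t)^2, then [x^n] T = (1/n) [t^(n-1)] phi(t)^n = (1/n) [t^(n-1)] (1 + t)^(2n) = (1/n) C(2n, n-1).
Using the identity C(2n, n-1) = C(2n, n) * n / (n+1), the unscaled factor equals C(2n, n) / (n+1) = C_n, the n-th Catalan number.
For n = 21: C_21 = C(42, 21) / 22 = 538257874440/22 = 24466267020 = 24466267020.

24466267020


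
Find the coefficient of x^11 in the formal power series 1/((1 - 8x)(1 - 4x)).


By partial fractions or Cauchy convolution:
The coefficient equals sum_{k=0}^{11} 8^k * 4^(11-k).
= 17175674880

17175674880


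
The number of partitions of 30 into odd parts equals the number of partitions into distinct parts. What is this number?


Computing partitions of 30 into odd parts (1, 3, 5, ...):
Using the generating function prod_{k>=0} 1/(1-x^(2k+1)),
the count is 296

296


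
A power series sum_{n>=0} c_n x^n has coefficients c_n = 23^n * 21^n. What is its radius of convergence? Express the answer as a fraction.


By the root test (Cauchy-Hadamard), the radius is R = 1 / limsup_n |c_n|^(1/n).
Here |c_n|^(1/n) = (23^n * 21^n)^(1/n) = 23 * 21 = 483 for all n.
So R = 1/483 = 1/483.

1/483


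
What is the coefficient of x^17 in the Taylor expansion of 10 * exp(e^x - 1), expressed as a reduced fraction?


exp(e^x - 1) = sum_{k>=0} Bell_k x^k / k!, where Bell_k is the k-th Bell number.
So the coefficient of x^17 is 10 * Bell_17 / 17!.
Computing: Bell_17 = 82864869804 and 17! = 355687428096000, giving
10 * 82864869804/355687428096000 = 255755771/109780070400.

255755771/109780070400


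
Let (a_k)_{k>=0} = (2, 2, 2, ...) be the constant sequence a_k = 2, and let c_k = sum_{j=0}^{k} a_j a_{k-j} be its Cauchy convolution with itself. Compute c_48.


Since a_j = 2 for all j >= 0, the convolution sum becomes
c_k = sum_{j=0}^{k} 2 * 2 = 4 * (k + 1).
Equivalently, the generating function of (a_k) is 2/(1 - x) and its square is 4/(1 - x)^2 = sum_{k>=0} 4(k + 1) x^k.
For k = 48: 4 * 49 = 196.

196


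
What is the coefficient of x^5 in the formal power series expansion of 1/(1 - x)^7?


The negative binomial / multiset identity is
1/(1 - x)^r = sum_{k>=0} C(k + r - 1, r - 1) x^k.
Here r = 7 and k = 5, so the coefficient is
C(5 + 6, 6) = C(11, 6)
= 462

462


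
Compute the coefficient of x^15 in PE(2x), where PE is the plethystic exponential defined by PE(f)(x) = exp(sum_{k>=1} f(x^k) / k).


With f(x) = 2x, the exponent is sum_{k>=1} 2 x^k / k = 2 * (-ln(1 - x)). Exponentiating:
PE(2x) = exp(-2 ln(1 - x)) = 1/(1 - x)^2.
By the negative binomial expansion, [x^n] 1/(1 - x)^2 = C(n + 1, 1).
For n = 15: C(16, 1) = 16.

16


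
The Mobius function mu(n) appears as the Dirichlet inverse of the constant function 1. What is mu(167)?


167 = 167 (all distinct primes).
mu(167) = (-1)^1 = -1

-1


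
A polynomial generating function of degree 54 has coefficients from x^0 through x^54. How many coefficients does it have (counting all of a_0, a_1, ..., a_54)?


A polynomial of degree 54 takes the form a_0 + a_1 x + ... + a_54 x^54.
The number of coefficients is 54 + 1 = 55.

55


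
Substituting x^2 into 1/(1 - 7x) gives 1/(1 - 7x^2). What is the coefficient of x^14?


The coefficient of x^(2m) in 1/(1 - 7x^2) is 7^m.
With n = 14 = 2*7, the coefficient is 7^7 = 823543.

823543


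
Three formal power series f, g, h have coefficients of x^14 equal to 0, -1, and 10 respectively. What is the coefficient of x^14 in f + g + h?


Series addition is componentwise:
0 + -1 + 10
= 9

9


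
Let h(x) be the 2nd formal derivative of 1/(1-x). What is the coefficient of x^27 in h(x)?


Differentiating 2 times: d^2/dx^2 [1/(1-x)] = 2!/(1-x)^3.
The expansion 1/(1-x)^3 = sum_{k>=0} C(k+2, 2) x^k, so the coefficient of x^n in 2!/(1-x)^3 is 2! * C(n+2, 2).
For n = 27: 2 * C(29, 2) = 2 * 406 = 812

812


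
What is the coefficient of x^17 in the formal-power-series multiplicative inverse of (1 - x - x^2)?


Let the inverse be f(x) = sum_{k>=0} a_k x^k. From f(x) * (1 - x - x^2) = 1 and matching coefficients:
 x^0: a_0 = 1.
 x^1: a_1 - a_0 = 0, so a_1 = 1.
 x^k (k >= 2): a_k - a_{k-1} - a_{k-2} = 0, i.e. a_k = a_{k-1} + a_{k-2}.
This is the Fibonacci-type recurrence shifted so that a_0 = a_1 = 1.
Iterating: a_0=1, a_1=1, a_2=2, a_3=3, a_4=5, a_5=8, a_6=13, a_7=21, a_8=34, a_9=55, ...
a_17 = 2584.

2584


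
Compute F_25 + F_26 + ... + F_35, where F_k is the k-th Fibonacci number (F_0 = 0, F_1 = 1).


Use the identity sum_{k=0}^{N} F_k = F_{N+2} - 1 (which follows from F_{k+2} - F_{k+1} = F_k). Then
sum_{k=25}^{35} F_k = (F_{37} - 1) - (F_{26} - 1) = F_{37} - F_{26}.
Computing: F_{37} = 24157817, F_{26} = 121393, so
Sum = 24157817 - 121393 = 24036424.

24036424


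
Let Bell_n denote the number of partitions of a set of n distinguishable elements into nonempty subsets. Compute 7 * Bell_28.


Bell_28 can be computed from the Bell triangle or from Dobinski's identity Bell_n = (1/e) * sum_{k>=0} k^n / k!.
Computing Bell_28 = 6160539404599934652455.
Then 7 * 6160539404599934652455 = 43123775832199542567185.

43123775832199542567185


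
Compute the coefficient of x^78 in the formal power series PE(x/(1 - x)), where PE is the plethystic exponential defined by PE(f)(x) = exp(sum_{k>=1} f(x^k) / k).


For f(x) = x/(1 - x) we have
sum_{k>=1} f(x^k) / k = sum_{k>=1} (1/k) * x^k / (1 - x^k) = sum_{k, m >= 1} x^(k m) / k,
which after exponentiating simplifies to
PE(x/(1 - x)) = prod_{k>=1} 1 / (1 - x^k).
This is the generating function for the partition function p(n), so the coefficient of x^78 is p(78).
Computing p(78) by dynamic programming over parts 1, 2, ..., 78: p(78) = 12132164.

12132164


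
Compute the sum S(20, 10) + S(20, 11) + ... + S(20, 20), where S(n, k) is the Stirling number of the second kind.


By definition, S(n, k) counts partitions of an n-set into exactly k nonempty blocks.
Computing row n = 20 for k = 10..20:
S(20, k): 5917584964655, 1900842429486, 411016633391, 61068660380, 6302524580, 452329200, 22350954, 741285, 15675, 190, 1
Sum = 8297290649797.

8297290649797


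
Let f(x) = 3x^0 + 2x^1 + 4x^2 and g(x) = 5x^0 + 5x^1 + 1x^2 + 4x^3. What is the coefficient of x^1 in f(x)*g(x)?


Cauchy product at x^1:
3*5 + 2*5
= 25

25


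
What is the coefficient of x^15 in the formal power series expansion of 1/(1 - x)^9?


The negative binomial / multiset identity is
1/(1 - x)^r = sum_{k>=0} C(k + r - 1, r - 1) x^k.
Here r = 9 and k = 15, so the coefficient is
C(15 + 8, 8) = C(23, 8)
= 490314

490314


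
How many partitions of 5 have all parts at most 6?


Using the generating function (1-x)^(-1)(1-x^2)^(-1)...(1-x^6)^(-1),
the coefficient of x^5 counts these restricted partitions.
Result = 7

7


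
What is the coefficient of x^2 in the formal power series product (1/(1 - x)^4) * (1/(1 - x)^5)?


Combine the factors: (1/(1 - x)^4) * (1/(1 - x)^5) = 1/(1 - x)^9.
Then use 1/(1 - x)^r = sum_{k>=0} C(k + r - 1, r - 1) x^k with r = 9 and k = 2:
C(10, 8) = 45.

45


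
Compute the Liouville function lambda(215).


The Liouville function is lambda(k) = (-1)^Omega(k), where Omega(k) counts the prime factors of k with multiplicity.
Factoring: 215 = 5 * 43, so Omega(215) = 2.
lambda(215) = (-1)^2 = 1.

1


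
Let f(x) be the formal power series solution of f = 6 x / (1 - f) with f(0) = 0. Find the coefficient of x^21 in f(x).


Apply Lagrange inversion: f = 6 x * phi(f) with phi(t) = 1/(1 - t), so
[x^n] f = 6^n * (1/n) [t^(n-1)] phi(t)^n = 6^n * (1/n) [t^(n-1)] (1 - t)^(-n) = 6^n * (1/n) C(2n - 2, n - 1) = 6^n * C_{n-1}.
For n = 21: C_20 = C(40, 20) / 21 = 137846528820/21 = 6564120420.
With the 6^21 = 21936950640377856 factor, the coefficient is 21936950640377856 * 6564120420 = 143996785651036361085419520.

143996785651036361085419520


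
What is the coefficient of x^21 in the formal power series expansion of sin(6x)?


The Maclaurin series is sin(t) = sum_{k>=0} (-1)^k t^(2k+1) / (2k+1)!, so substituting t = 6x, only odd powers of x are nonzero, with coefficient of x^(2k+1) equal to (-1)^k 6^(2k+1) / (2k+1)!.
Write 21 = 2*10 + 1, giving the coefficient (-1)^10 * 6^21 / 21! = 21936950640377856/51090942171709440000 = 4251528/9901766875.

4251528/9901766875


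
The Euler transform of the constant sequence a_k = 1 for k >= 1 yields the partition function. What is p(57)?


The Euler transform converts the sequence a_k = 1 into the number of integer partitions.
Using the recurrence or dynamic programming:
p(57) = 614154

614154


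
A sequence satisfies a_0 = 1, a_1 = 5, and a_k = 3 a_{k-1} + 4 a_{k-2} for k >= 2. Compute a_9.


The characteristic equation is t^2 - 3 t - 4 = 0, with roots r_1 = 4 and r_2 = -1 (so c_1 = r_1 + r_2, c_2 = -r_1 r_2 as required).
One can use the closed form a_n = A r_1^n + B r_2^n, but direct iteration is more reliable:
a_0 = 1, a_1 = 5, a_2 = 19, a_3 = 77, a_4 = 307, a_5 = 1229, a_6 = 4915, a_7 = 19661, a_8 = 78643, a_9 = 314573.
So a_9 = 314573.

314573


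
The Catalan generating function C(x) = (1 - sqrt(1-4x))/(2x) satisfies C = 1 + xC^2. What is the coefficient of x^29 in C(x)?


Substituting x -> x scales the n-th coefficient by 1, so [x^29] C(x) = C_29.
C_29 = C(2*29, 29)/(30) = 30067266499541040/30 = 1002242216651368.
= 1002242216651368.

1002242216651368


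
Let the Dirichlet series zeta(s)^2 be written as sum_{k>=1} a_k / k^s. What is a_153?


The Dirichlet convolution of the constant function 1 with itself gives (1 * 1)(k) = sum_{d | k} 1 = d(k), the number of positive divisors of k.
Since zeta(s) = sum_{k>=1} 1/k^s, we have zeta(s)^2 = sum_{k>=1} d(k)/k^s, so a_k = d(k).
For k = 153: the divisors are 1, 3, 9, 17, 51, 153.
Count = 6.

6


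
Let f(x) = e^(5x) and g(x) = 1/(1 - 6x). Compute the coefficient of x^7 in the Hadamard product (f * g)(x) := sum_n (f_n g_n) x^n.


Expanding: f_k = 5^k/k! (from e^(5x)) and g_k = 6^k (from 1/(1 - 6x)). So the Hadamard coefficient (f * g)_k = 5^k 6^k / k! = (30)^k / k!.
For k = 7: 30^7/7! = 21870000000/5040 = 30375000/7.

30375000/7
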